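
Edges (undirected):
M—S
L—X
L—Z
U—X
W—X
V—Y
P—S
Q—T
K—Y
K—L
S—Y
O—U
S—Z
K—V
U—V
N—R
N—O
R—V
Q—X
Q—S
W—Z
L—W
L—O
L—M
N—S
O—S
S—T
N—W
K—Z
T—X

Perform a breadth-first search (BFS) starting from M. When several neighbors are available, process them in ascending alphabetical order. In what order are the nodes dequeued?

M, L, S, K, O, W, X, Z, N, P, Q, T, Y, V, U, R

Visit M; enqueue L, S → queue [L, S]
Visit L; enqueue K, O, W, X, Z → queue [S, K, O, W, X, Z]
Visit S; enqueue N, P, Q, T, Y → queue [K, O, W, X, Z, N, P, Q, T, Y]
Visit K; enqueue V → queue [O, W, X, Z, N, P, Q, T, Y, V]
Visit O; enqueue U → queue [W, X, Z, N, P, Q, T, Y, V, U]
Visit W → queue [X, Z, N, P, Q, T, Y, V, U]
Visit X → queue [Z, N, P, Q, T, Y, V, U]
Visit Z → queue [N, P, Q, T, Y, V, U]
Visit N; enqueue R → queue [P, Q, T, Y, V, U, R]
Visit P → queue [Q, T, Y, V, U, R]
Visit Q → queue [T, Y, V, U, R]
Visit T → queue [Y, V, U, R]
Visit Y → queue [V, U, R]
Visit V → queue [U, R]
Visit U → queue [R]
Visit R → queue []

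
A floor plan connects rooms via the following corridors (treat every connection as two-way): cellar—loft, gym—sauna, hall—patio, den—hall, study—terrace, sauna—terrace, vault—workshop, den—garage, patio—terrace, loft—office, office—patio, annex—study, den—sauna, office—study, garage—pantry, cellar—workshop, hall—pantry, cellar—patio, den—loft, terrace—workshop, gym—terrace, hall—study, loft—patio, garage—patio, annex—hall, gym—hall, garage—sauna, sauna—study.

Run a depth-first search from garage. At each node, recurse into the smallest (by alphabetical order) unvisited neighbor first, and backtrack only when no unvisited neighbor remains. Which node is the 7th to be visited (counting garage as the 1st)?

loft

Visit garage
garage → den
den → hall
hall → annex
annex → study
study → office
office → loft
loft → cellar
cellar → patio
patio → terrace
terrace → gym
gym → sauna
terrace → workshop
workshop → vault
hall → pantry

Visit order: garage, den, hall, annex, study, office, loft, cellar, patio, terrace, gym, sauna, workshop, vault, pantry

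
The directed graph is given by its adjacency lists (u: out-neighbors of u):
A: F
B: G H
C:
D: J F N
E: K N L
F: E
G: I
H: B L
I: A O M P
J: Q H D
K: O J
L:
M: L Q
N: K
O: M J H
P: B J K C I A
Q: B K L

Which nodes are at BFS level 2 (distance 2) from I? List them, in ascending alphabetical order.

Level 0: I
Level 1: A, M, O, P
Level 2: B, C, F, H, J, K, L, Q
Level 3: D, E, G
Level 4: N

B, C, F, H, J, K, L, Q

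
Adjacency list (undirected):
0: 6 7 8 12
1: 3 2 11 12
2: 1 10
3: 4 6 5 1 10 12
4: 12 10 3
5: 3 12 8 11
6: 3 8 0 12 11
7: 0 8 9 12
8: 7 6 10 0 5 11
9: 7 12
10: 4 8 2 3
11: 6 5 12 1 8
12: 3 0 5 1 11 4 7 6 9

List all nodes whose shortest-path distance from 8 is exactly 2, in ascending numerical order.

1, 2, 3, 4, 9, 12

Level 0: 8
Level 1: 0, 5, 6, 7, 10, 11
Level 2: 1, 2, 3, 4, 9, 12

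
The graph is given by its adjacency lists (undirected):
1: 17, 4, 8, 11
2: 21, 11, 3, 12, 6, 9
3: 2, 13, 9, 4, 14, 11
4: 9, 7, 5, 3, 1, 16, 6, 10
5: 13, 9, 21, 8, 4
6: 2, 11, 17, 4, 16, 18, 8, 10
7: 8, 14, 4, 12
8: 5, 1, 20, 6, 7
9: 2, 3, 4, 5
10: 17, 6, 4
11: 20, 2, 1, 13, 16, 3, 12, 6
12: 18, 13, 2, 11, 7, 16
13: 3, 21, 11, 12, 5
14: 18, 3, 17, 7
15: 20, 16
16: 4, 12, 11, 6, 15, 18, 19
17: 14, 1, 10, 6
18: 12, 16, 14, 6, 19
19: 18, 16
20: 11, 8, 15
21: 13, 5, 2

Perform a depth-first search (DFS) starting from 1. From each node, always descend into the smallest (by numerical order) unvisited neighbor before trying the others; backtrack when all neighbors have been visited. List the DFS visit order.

1, 4, 3, 2, 6, 8, 5, 9, 13, 11, 12, 7, 14, 17, 10, 18, 16, 15, 20, 19, 21

Visit 1
1 → 4
4 → 3
3 → 2
2 → 6
6 → 8
8 → 5
5 → 9
5 → 13
13 → 11
11 → 12
12 → 7
7 → 14
14 → 17
17 → 10
14 → 18
18 → 16
16 → 15
15 → 20
16 → 19
13 → 21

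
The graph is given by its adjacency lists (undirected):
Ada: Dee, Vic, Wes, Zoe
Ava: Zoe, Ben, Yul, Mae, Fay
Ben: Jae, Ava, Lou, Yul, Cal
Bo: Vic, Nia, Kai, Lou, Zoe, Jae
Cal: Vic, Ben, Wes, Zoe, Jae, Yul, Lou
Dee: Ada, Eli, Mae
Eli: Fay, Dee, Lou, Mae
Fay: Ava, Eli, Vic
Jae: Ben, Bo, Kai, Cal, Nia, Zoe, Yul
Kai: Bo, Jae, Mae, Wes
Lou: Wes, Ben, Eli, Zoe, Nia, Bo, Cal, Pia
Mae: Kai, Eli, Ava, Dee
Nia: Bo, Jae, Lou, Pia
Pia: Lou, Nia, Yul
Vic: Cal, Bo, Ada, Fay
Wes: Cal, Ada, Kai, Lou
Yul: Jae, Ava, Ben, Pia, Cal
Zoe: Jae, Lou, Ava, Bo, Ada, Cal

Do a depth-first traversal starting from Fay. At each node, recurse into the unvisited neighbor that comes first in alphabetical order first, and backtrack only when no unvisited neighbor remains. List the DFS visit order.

Visit Fay
Fay → Ava
Ava → Ben
Ben → Cal
Cal → Jae
Jae → Bo
Bo → Kai
Kai → Mae
Mae → Dee
Dee → Ada
Ada → Vic
Ada → Wes
Wes → Lou
Lou → Eli
Lou → Nia
Nia → Pia
Pia → Yul
Lou → Zoe

Fay Ava Ben Cal Jae Bo Kai Mae Dee Ada Vic Wes Lou Eli Nia Pia Yul Zoe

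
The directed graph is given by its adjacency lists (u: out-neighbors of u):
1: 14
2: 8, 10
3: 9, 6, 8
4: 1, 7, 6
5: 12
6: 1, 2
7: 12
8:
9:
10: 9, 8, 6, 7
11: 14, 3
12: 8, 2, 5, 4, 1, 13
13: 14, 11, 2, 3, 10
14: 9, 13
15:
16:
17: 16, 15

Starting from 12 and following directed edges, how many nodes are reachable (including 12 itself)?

14

BFS from 12 visits: 12, 8, 2, 5, 4, 1, 13, 10, 7, 6, 14, 11, 3, 9
Reachable nodes: 14 of 17 total.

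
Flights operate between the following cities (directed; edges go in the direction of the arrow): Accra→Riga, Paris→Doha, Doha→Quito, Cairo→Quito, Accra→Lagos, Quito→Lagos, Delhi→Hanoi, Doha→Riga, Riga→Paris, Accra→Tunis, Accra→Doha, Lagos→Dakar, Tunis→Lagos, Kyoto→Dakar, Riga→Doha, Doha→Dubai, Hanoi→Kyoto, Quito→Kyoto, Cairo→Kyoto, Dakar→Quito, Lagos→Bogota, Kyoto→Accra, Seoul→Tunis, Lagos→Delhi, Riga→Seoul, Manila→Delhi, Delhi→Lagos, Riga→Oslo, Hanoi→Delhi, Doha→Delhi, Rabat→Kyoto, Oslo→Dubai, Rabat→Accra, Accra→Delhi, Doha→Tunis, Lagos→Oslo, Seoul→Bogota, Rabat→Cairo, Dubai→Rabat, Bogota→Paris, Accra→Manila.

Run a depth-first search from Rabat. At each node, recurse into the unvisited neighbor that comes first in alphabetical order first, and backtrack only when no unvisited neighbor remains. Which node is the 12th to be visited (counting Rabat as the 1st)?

Dubai

Visit Rabat
Rabat → Accra
Accra → Delhi
Delhi → Hanoi
Hanoi → Kyoto
Kyoto → Dakar
Dakar → Quito
Quito → Lagos
Lagos → Bogota
Bogota → Paris
Paris → Doha
Doha → Dubai
Doha → Riga
Riga → Oslo
Riga → Seoul
Seoul → Tunis
Accra → Manila
Rabat → Cairo

Visit order: Rabat, Accra, Delhi, Hanoi, Kyoto, Dakar, Quito, Lagos, Bogota, Paris, Doha, Dubai, Riga, Oslo, Seoul, Tunis, Manila, Cairo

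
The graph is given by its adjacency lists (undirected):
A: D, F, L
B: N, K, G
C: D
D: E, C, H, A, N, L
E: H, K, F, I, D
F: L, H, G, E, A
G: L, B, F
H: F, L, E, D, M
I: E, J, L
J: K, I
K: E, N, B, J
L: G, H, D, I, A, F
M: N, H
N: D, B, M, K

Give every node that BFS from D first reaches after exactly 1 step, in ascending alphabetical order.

Level 0: D
Level 1: A, C, E, H, L, N
Level 2: B, F, G, I, K, M
Level 3: J

A, C, E, H, L, N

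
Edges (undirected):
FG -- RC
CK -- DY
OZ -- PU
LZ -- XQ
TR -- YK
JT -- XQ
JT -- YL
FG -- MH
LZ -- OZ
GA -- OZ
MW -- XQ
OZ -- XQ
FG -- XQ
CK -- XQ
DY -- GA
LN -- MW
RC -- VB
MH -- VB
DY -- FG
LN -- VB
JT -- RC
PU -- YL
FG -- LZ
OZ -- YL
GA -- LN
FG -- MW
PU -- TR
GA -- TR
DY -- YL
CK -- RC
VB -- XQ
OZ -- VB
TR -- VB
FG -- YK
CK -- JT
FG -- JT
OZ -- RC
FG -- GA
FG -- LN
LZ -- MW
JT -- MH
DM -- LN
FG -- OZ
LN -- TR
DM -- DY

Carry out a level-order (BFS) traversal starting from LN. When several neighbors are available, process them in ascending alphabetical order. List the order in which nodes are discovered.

LN -> DM -> FG -> GA -> MW -> TR -> VB -> DY -> JT -> LZ -> MH -> OZ -> RC -> XQ -> YK -> PU -> CK -> YL

Visit LN; enqueue DM, FG, GA, MW, TR, VB → queue [DM, FG, GA, MW, TR, VB]
Visit DM; enqueue DY → queue [FG, GA, MW, TR, VB, DY]
Visit FG; enqueue JT, LZ, MH, OZ, RC, XQ, YK → queue [GA, MW, TR, VB, DY, JT, LZ, MH, OZ, RC, XQ, YK]
Visit GA → queue [MW, TR, VB, DY, JT, LZ, MH, OZ, RC, XQ, YK]
Visit MW → queue [TR, VB, DY, JT, LZ, MH, OZ, RC, XQ, YK]
Visit TR; enqueue PU → queue [VB, DY, JT, LZ, MH, OZ, RC, XQ, YK, PU]
Visit VB → queue [DY, JT, LZ, MH, OZ, RC, XQ, YK, PU]
Visit DY; enqueue CK, YL → queue [JT, LZ, MH, OZ, RC, XQ, YK, PU, CK, YL]
Visit JT → queue [LZ, MH, OZ, RC, XQ, YK, PU, CK, YL]
Visit LZ → queue [MH, OZ, RC, XQ, YK, PU, CK, YL]
Visit MH → queue [OZ, RC, XQ, YK, PU, CK, YL]
Visit OZ → queue [RC, XQ, YK, PU, CK, YL]
Visit RC → queue [XQ, YK, PU, CK, YL]
Visit XQ → queue [YK, PU, CK, YL]
Visit YK → queue [PU, CK, YL]
Visit PU → queue [CK, YL]
Visit CK → queue [YL]
Visit YL → queue []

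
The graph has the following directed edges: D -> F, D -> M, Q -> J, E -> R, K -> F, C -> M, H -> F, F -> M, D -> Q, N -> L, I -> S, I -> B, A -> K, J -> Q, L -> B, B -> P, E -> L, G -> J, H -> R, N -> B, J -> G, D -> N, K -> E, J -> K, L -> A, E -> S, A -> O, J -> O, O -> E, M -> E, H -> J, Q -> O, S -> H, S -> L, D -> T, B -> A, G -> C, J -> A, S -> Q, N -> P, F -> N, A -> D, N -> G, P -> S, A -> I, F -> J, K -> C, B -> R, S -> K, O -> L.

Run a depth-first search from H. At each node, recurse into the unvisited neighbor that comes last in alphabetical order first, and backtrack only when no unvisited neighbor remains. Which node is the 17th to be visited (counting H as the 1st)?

A

Visit H
H → R
H → J
J → Q
Q → O
O → L
L → B
B → P
P → S
S → K
K → F
F → N
N → G
G → C
C → M
M → E
B → A
A → I
A → D
D → T

Visit order: H, R, J, Q, O, L, B, P, S, K, F, N, G, C, M, E, A, I, D, T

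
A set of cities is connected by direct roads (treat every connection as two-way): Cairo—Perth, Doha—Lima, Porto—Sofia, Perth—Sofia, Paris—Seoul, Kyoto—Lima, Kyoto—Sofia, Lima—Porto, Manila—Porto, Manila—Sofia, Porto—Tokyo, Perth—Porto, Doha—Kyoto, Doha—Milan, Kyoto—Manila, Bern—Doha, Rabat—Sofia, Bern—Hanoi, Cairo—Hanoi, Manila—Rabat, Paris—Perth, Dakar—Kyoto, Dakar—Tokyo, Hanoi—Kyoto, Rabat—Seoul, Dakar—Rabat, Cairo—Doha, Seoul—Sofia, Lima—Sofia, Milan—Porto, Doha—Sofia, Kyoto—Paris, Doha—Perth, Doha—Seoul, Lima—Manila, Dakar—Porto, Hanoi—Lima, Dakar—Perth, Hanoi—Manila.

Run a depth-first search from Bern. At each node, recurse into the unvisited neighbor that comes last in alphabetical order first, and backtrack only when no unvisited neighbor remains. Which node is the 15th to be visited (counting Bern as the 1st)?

Milan

Visit Bern
Bern → Hanoi
Hanoi → Manila
Manila → Sofia
Sofia → Seoul
Seoul → Rabat
Rabat → Dakar
Dakar → Tokyo
Tokyo → Porto
Porto → Perth
Perth → Paris
Paris → Kyoto
Kyoto → Lima
Lima → Doha
Doha → Milan
Doha → Cairo

Visit order: Bern, Hanoi, Manila, Sofia, Seoul, Rabat, Dakar, Tokyo, Porto, Perth, Paris, Kyoto, Lima, Doha, Milan, Cairo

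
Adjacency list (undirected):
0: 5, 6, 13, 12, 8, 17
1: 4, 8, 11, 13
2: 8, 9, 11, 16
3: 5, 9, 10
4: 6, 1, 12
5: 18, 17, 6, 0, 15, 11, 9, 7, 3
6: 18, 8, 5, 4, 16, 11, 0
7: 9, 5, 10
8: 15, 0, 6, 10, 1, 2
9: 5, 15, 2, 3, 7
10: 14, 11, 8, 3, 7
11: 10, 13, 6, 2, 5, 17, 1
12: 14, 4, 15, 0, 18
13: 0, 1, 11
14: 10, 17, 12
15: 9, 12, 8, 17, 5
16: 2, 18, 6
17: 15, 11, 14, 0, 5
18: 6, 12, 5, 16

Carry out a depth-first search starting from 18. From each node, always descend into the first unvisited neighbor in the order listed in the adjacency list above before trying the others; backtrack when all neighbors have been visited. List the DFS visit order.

18, 6, 8, 15, 9, 5, 17, 11, 10, 14, 12, 4, 1, 13, 0, 3, 7, 2, 16

Visit 18
18 → 6
6 → 8
8 → 15
15 → 9
9 → 5
5 → 17
17 → 11
11 → 10
10 → 14
14 → 12
12 → 4
4 → 1
1 → 13
13 → 0
10 → 3
10 → 7
11 → 2
2 → 16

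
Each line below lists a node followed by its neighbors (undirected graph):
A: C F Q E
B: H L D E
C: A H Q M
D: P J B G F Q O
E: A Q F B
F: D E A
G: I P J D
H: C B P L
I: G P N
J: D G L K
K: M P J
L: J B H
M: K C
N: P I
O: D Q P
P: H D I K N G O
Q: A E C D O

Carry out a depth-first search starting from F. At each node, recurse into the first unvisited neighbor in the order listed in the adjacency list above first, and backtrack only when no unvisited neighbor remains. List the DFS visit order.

Visit F
F → D
D → P
P → H
H → C
C → A
A → Q
Q → E
E → B
B → L
L → J
J → G
G → I
I → N
J → K
K → M
Q → O

F D P H C A Q E B L J G I N K M O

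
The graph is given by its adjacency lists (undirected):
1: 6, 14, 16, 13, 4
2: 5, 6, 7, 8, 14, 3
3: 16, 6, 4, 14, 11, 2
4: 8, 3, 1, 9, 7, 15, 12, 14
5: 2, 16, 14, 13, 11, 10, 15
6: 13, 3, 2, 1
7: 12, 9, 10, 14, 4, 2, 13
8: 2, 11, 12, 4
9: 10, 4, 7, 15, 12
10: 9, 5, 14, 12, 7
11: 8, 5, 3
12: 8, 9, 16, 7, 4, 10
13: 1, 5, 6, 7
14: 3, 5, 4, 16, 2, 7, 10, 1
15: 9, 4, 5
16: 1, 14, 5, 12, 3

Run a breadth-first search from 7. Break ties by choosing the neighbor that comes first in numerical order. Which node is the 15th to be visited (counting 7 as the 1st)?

16

Visit 7; enqueue 2, 4, 9, 10, 12, 13, 14 → queue [2, 4, 9, 10, 12, 13, 14]
Visit 2; enqueue 3, 5, 6, 8 → queue [4, 9, 10, 12, 13, 14, 3, 5, 6, 8]
Visit 4; enqueue 1, 15 → queue [9, 10, 12, 13, 14, 3, 5, 6, 8, 1, 15]
Visit 9 → queue [10, 12, 13, 14, 3, 5, 6, 8, 1, 15]
Visit 10 → queue [12, 13, 14, 3, 5, 6, 8, 1, 15]
Visit 12; enqueue 16 → queue [13, 14, 3, 5, 6, 8, 1, 15, 16]
Visit 13 → queue [14, 3, 5, 6, 8, 1, 15, 16]
Visit 14 → queue [3, 5, 6, 8, 1, 15, 16]
Visit 3; enqueue 11 → queue [5, 6, 8, 1, 15, 16, 11]
Visit 5 → queue [6, 8, 1, 15, 16, 11]
Visit 6 → queue [8, 1, 15, 16, 11]
Visit 8 → queue [1, 15, 16, 11]
Visit 1 → queue [15, 16, 11]
Visit 15 → queue [16, 11]
Visit 16 → queue [11]
Visit 11 → queue []

Visit order: 7, 2, 4, 9, 10, 12, 13, 14, 3, 5, 6, 8, 1, 15, 16, 11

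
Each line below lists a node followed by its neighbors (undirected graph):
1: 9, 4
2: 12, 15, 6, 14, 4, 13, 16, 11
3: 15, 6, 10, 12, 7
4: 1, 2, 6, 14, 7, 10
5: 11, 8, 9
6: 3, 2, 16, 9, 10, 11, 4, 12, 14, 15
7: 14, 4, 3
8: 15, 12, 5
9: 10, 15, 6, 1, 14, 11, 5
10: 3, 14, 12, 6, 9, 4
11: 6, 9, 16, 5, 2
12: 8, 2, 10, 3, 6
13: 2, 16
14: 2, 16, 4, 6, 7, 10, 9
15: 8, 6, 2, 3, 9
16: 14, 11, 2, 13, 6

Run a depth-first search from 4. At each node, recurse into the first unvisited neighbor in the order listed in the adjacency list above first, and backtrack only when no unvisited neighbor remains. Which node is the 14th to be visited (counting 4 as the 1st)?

11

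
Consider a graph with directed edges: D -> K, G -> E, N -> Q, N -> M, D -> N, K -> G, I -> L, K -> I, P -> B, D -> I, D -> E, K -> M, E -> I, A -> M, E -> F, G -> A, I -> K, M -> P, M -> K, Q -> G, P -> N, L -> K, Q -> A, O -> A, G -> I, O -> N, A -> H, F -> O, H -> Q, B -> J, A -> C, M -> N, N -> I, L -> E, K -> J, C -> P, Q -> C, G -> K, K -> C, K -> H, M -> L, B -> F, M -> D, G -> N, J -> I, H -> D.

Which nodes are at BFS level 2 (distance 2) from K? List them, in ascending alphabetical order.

Level 0: K
Level 1: C, G, H, I, J, M
Level 2: A, D, E, L, N, P, Q
Level 3: B, F
Level 4: O

A, D, E, L, N, P, Q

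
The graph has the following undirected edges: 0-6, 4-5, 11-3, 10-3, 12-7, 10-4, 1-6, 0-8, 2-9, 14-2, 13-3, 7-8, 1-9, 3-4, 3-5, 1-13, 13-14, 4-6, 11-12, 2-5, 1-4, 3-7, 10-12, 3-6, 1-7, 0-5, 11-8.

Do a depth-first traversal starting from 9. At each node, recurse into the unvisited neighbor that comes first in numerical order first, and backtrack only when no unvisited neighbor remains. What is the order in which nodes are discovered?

9 → 1 → 4 → 3 → 5 → 0 → 6 → 8 → 7 → 12 → 10 → 11 → 2 → 14 → 13

Visit 9
9 → 1
1 → 4
4 → 3
3 → 5
5 → 0
0 → 6
0 → 8
8 → 7
7 → 12
12 → 10
12 → 11
5 → 2
2 → 14
14 → 13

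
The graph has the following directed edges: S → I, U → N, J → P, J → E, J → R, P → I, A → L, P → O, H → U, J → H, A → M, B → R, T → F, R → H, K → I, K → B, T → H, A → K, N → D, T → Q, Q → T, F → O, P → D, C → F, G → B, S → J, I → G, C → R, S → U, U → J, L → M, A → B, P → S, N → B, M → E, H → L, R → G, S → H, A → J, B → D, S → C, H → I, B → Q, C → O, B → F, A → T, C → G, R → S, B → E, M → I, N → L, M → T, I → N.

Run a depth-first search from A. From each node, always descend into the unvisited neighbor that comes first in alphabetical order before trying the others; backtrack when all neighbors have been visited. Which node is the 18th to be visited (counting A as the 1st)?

S

Visit A
A → B
B → D
B → E
B → F
F → O
B → Q
Q → T
T → H
H → I
I → G
I → N
N → L
L → M
H → U
U → J
J → P
P → S
S → C
C → R
A → K

Visit order: A, B, D, E, F, O, Q, T, H, I, G, N, L, M, U, J, P, S, C, R, K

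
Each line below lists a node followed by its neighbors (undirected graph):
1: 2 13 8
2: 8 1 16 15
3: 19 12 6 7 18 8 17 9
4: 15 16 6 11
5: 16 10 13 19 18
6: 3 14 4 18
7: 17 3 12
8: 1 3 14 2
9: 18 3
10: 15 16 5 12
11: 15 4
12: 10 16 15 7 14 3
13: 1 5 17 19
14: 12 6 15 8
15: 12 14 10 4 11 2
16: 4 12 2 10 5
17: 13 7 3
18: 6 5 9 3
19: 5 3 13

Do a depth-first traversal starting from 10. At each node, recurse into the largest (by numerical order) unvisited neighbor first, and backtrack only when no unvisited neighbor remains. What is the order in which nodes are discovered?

Visit 10
10 → 16
16 → 12
12 → 15
15 → 14
14 → 8
8 → 3
3 → 19
19 → 13
13 → 17
17 → 7
13 → 5
5 → 18
18 → 9
18 → 6
6 → 4
4 → 11
13 → 1
1 → 2

10 → 16 → 12 → 15 → 14 → 8 → 3 → 19 → 13 → 17 → 7 → 5 → 18 → 9 → 6 → 4 → 11 → 1 → 2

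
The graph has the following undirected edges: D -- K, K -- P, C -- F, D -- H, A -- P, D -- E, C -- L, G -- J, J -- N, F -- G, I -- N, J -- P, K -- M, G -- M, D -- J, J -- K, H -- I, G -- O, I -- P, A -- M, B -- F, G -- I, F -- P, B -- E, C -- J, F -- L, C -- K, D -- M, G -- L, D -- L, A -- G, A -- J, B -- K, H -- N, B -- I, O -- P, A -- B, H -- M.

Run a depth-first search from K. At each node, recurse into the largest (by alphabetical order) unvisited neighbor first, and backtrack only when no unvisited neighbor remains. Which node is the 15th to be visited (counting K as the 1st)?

Visit K
K → P
P → O
O → G
G → M
M → H
H → N
N → J
J → D
D → L
L → F
F → C
F → B
B → I
B → E
B → A

Visit order: K, P, O, G, M, H, N, J, D, L, F, C, B, I, E, A

E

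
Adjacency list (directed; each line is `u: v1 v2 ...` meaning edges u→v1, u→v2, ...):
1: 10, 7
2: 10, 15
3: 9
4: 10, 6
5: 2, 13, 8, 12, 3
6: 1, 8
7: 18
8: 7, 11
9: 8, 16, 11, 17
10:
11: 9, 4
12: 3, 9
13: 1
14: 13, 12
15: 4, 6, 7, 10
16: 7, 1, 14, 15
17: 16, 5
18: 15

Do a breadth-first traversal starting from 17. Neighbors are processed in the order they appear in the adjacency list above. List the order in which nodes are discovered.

17 -> 16 -> 5 -> 7 -> 1 -> 14 -> 15 -> 2 -> 13 -> 8 -> 12 -> 3 -> 18 -> 10 -> 4 -> 6 -> 11 -> 9

Visit 17; enqueue 16, 5 → queue [16, 5]
Visit 16; enqueue 7, 1, 14, 15 → queue [5, 7, 1, 14, 15]
Visit 5; enqueue 2, 13, 8, 12, 3 → queue [7, 1, 14, 15, 2, 13, 8, 12, 3]
Visit 7; enqueue 18 → queue [1, 14, 15, 2, 13, 8, 12, 3, 18]
Visit 1; enqueue 10 → queue [14, 15, 2, 13, 8, 12, 3, 18, 10]
Visit 14 → queue [15, 2, 13, 8, 12, 3, 18, 10]
Visit 15; enqueue 4, 6 → queue [2, 13, 8, 12, 3, 18, 10, 4, 6]
Visit 2 → queue [13, 8, 12, 3, 18, 10, 4, 6]
Visit 13 → queue [8, 12, 3, 18, 10, 4, 6]
Visit 8; enqueue 11 → queue [12, 3, 18, 10, 4, 6, 11]
Visit 12; enqueue 9 → queue [3, 18, 10, 4, 6, 11, 9]
Visit 3 → queue [18, 10, 4, 6, 11, 9]
Visit 18 → queue [10, 4, 6, 11, 9]
Visit 10 → queue [4, 6, 11, 9]
Visit 4 → queue [6, 11, 9]
Visit 6 → queue [11, 9]
Visit 11 → queue [9]
Visit 9 → queue []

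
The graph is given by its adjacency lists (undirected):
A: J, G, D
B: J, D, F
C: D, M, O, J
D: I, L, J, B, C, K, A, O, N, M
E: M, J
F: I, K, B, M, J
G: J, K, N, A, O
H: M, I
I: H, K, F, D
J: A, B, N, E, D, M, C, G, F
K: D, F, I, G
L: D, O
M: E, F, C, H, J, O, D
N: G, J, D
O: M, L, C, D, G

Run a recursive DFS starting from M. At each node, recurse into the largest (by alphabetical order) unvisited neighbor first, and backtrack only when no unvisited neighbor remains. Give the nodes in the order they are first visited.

M O L D N J G K I H F B A E C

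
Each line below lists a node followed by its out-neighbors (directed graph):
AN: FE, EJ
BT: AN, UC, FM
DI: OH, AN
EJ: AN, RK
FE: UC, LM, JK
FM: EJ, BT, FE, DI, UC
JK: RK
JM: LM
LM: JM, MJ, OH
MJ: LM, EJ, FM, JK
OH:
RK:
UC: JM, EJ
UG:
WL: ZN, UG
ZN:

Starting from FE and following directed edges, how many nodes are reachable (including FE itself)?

13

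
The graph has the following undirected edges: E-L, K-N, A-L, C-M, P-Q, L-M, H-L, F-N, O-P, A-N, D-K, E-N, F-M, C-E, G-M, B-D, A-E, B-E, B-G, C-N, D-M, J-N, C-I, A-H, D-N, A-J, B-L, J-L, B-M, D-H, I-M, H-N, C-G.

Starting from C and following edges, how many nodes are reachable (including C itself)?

BFS from C visits: C, E, G, I, M, N, A, B, L, D, F, H, J, K
Reachable nodes: 14 of 17 total.

14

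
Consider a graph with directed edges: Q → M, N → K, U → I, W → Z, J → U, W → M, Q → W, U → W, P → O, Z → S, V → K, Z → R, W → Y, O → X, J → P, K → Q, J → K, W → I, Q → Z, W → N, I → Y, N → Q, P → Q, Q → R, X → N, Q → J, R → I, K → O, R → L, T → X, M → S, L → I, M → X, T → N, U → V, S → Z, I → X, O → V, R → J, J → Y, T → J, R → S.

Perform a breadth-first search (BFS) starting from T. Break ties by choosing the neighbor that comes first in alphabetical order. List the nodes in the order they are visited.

Visit T; enqueue J, N, X → queue [J, N, X]
Visit J; enqueue K, P, U, Y → queue [N, X, K, P, U, Y]
Visit N; enqueue Q → queue [X, K, P, U, Y, Q]
Visit X → queue [K, P, U, Y, Q]
Visit K; enqueue O → queue [P, U, Y, Q, O]
Visit P → queue [U, Y, Q, O]
Visit U; enqueue I, V, W → queue [Y, Q, O, I, V, W]
Visit Y → queue [Q, O, I, V, W]
Visit Q; enqueue M, R, Z → queue [O, I, V, W, M, R, Z]
Visit O → queue [I, V, W, M, R, Z]
Visit I → queue [V, W, M, R, Z]
Visit V → queue [W, M, R, Z]
Visit W → queue [M, R, Z]
Visit M; enqueue S → queue [R, Z, S]
Visit R; enqueue L → queue [Z, S, L]
Visit Z → queue [S, L]
Visit S → queue [L]
Visit L → queue []

T, J, N, X, K, P, U, Y, Q, O, I, V, W, M, R, Z, S, L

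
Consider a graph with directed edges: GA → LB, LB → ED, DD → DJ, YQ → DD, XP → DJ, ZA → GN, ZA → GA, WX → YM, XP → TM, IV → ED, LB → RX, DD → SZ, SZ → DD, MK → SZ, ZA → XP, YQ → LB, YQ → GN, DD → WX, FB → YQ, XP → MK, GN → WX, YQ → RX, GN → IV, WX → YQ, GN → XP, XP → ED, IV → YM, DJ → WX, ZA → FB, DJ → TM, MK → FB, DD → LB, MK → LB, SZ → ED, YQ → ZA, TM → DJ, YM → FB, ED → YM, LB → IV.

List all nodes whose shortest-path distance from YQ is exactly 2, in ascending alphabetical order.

Level 0: YQ
Level 1: DD, GN, LB, RX, ZA
Level 2: DJ, ED, FB, GA, IV, SZ, WX, XP
Level 3: MK, TM, YM

DJ, ED, FB, GA, IV, SZ, WX, XP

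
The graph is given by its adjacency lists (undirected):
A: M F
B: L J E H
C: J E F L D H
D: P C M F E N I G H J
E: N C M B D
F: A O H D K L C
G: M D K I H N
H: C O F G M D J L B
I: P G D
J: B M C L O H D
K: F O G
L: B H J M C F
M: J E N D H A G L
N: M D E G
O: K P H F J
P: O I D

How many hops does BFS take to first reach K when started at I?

Level 0: I
Level 1: D, G, P
Level 2: C, E, F, H, J, K, M, N, O
Level 3: A, B, L
K first appears at level 2.

2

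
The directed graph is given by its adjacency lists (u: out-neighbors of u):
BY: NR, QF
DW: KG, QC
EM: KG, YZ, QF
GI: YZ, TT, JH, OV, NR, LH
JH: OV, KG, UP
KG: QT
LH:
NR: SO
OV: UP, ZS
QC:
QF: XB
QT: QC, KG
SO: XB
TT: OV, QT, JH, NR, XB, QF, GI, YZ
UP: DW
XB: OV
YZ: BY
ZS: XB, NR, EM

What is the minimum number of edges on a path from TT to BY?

2

Level 0: TT
Level 1: GI, JH, NR, OV, QF, QT, XB, YZ
Level 2: BY, KG, LH, QC, SO, UP, ZS
Level 3: DW, EM
BY first appears at level 2.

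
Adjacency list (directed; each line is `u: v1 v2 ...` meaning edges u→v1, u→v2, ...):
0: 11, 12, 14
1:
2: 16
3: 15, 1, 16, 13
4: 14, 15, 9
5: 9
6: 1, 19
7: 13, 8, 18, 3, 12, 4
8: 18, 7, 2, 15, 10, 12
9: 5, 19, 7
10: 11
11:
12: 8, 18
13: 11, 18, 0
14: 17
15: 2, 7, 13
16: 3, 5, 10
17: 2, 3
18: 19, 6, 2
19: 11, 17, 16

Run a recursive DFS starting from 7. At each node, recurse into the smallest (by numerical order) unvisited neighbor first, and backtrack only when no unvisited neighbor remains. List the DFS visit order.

Visit 7
7 → 3
3 → 1
3 → 13
13 → 0
0 → 11
0 → 12
12 → 8
8 → 2
2 → 16
16 → 5
5 → 9
9 → 19
19 → 17
16 → 10
8 → 15
8 → 18
18 → 6
0 → 14
7 → 4

7 → 3 → 1 → 13 → 0 → 11 → 12 → 8 → 2 → 16 → 5 → 9 → 19 → 17 → 10 → 15 → 18 → 6 → 14 → 4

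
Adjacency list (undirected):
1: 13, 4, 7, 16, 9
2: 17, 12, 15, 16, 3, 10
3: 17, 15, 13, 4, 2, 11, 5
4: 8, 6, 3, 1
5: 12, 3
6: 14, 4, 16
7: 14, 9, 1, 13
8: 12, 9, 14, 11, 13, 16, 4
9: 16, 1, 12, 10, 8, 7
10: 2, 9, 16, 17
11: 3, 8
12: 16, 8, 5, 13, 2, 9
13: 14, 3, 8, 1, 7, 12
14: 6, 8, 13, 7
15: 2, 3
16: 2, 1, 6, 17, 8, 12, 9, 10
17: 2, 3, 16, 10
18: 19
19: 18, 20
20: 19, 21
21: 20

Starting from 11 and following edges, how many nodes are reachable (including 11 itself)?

BFS from 11 visits: 11, 8, 3, 16, 14, 13, 12, 9, 4, 17, 15, 5, 2, 10, 6, 1, 7
Reachable nodes: 17 of 21 total.

17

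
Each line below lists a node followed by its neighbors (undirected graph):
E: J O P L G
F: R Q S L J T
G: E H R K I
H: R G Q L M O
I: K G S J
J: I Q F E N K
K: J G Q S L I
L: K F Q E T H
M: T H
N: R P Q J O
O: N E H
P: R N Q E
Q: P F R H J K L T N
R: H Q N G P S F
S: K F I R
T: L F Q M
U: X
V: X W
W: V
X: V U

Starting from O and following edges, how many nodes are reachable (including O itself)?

16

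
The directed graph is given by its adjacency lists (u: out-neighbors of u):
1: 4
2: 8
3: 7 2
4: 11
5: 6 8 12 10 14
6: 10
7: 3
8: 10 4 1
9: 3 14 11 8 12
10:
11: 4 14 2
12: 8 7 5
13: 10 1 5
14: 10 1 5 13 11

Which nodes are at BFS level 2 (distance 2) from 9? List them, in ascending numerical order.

1, 2, 4, 5, 7, 10, 13

Level 0: 9
Level 1: 3, 8, 11, 12, 14
Level 2: 1, 2, 4, 5, 7, 10, 13
Level 3: 6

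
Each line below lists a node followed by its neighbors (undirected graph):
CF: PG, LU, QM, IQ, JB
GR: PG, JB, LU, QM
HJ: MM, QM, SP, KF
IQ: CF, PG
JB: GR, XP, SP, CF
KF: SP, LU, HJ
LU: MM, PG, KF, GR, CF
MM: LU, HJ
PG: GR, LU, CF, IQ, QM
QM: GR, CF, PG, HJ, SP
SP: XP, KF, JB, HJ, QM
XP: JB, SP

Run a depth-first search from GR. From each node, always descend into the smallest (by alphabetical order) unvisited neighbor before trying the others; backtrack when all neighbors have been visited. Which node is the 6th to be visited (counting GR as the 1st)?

LU

Visit GR
GR → JB
JB → CF
CF → IQ
IQ → PG
PG → LU
LU → KF
KF → HJ
HJ → MM
HJ → QM
QM → SP
SP → XP

Visit order: GR, JB, CF, IQ, PG, LU, KF, HJ, MM, QM, SP, XP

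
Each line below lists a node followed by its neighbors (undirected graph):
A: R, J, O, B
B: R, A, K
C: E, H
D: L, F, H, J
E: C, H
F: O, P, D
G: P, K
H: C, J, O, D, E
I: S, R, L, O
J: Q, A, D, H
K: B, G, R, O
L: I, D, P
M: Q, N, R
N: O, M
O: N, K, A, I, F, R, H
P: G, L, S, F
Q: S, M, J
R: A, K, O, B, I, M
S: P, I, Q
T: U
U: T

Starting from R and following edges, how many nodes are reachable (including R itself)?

BFS from R visits: R, O, M, K, I, B, A, N, H, F, Q, G, S, L, J, E, D, C, P
Reachable nodes: 19 of 21 total.

19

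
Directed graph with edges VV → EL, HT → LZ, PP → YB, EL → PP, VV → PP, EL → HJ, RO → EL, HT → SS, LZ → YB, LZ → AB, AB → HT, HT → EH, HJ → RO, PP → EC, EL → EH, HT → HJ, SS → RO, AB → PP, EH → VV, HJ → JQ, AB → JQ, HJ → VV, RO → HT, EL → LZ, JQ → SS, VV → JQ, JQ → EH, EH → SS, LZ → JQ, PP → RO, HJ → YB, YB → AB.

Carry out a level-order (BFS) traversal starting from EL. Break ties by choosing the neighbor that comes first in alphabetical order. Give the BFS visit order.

EL, EH, HJ, LZ, PP, SS, VV, JQ, RO, YB, AB, EC, HT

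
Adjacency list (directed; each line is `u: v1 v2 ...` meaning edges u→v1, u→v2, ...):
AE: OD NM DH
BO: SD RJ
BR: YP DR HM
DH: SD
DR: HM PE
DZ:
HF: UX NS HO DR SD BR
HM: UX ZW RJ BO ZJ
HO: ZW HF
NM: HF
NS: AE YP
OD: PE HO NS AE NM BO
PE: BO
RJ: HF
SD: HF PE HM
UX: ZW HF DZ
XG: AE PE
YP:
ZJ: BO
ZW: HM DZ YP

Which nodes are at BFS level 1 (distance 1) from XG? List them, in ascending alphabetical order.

Level 0: XG
Level 1: AE, PE
Level 2: BO, DH, NM, OD
Level 3: HF, HO, NS, RJ, SD
Level 4: BR, DR, HM, UX, YP, ZW
Level 5: DZ, ZJ

AE, PE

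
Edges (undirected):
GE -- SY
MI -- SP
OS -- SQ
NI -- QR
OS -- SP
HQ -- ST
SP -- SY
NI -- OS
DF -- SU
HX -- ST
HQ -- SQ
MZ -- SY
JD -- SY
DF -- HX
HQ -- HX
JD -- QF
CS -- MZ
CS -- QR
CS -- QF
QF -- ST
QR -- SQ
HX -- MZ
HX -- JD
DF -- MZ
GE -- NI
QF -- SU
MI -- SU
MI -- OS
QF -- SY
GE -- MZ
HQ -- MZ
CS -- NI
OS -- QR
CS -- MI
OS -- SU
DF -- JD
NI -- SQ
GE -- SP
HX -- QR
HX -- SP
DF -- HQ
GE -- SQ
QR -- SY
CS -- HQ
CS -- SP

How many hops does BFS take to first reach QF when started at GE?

2

Level 0: GE
Level 1: MZ, NI, SP, SQ, SY
Level 2: CS, DF, HQ, HX, JD, MI, OS, QF, QR
Level 3: ST, SU
QF first appears at level 2.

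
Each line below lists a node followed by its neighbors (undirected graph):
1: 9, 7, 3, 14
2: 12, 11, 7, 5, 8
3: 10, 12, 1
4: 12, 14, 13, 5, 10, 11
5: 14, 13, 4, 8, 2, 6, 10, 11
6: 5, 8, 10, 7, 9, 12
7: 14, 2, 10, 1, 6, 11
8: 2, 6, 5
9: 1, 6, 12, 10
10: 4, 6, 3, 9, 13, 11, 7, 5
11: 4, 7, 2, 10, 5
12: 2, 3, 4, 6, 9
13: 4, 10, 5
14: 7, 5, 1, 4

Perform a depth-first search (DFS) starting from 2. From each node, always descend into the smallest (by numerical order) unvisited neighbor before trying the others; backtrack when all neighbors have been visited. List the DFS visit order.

2, 5, 4, 10, 3, 1, 7, 6, 8, 9, 12, 11, 14, 13

Visit 2
2 → 5
5 → 4
4 → 10
10 → 3
3 → 1
1 → 7
7 → 6
6 → 8
6 → 9
9 → 12
7 → 11
7 → 14
10 → 13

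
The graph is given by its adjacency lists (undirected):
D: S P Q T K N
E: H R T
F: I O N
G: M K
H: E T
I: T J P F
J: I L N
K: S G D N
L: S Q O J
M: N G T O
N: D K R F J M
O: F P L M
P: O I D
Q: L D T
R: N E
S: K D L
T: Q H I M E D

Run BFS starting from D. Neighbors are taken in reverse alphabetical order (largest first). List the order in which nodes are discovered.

Visit D; enqueue T, S, Q, P, N, K → queue [T, S, Q, P, N, K]
Visit T; enqueue M, I, H, E → queue [S, Q, P, N, K, M, I, H, E]
Visit S; enqueue L → queue [Q, P, N, K, M, I, H, E, L]
Visit Q → queue [P, N, K, M, I, H, E, L]
Visit P; enqueue O → queue [N, K, M, I, H, E, L, O]
Visit N; enqueue R, J, F → queue [K, M, I, H, E, L, O, R, J, F]
Visit K; enqueue G → queue [M, I, H, E, L, O, R, J, F, G]
Visit M → queue [I, H, E, L, O, R, J, F, G]
Visit I → queue [H, E, L, O, R, J, F, G]
Visit H → queue [E, L, O, R, J, F, G]
Visit E → queue [L, O, R, J, F, G]
Visit L → queue [O, R, J, F, G]
Visit O → queue [R, J, F, G]
Visit R → queue [J, F, G]
Visit J → queue [F, G]
Visit F → queue [G]
Visit G → queue []

D → T → S → Q → P → N → K → M → I → H → E → L → O → R → J → F → G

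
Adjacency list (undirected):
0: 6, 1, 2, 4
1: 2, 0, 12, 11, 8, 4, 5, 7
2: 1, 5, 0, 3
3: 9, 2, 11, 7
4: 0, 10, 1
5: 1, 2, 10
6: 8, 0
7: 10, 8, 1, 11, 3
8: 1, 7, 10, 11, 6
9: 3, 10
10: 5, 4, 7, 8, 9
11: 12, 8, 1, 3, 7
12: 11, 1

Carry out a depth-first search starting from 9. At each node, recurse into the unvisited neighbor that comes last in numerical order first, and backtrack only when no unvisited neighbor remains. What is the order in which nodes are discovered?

Visit 9
9 → 10
10 → 8
8 → 11
11 → 12
12 → 1
1 → 7
7 → 3
3 → 2
2 → 5
2 → 0
0 → 6
0 → 4

9 10 8 11 12 1 7 3 2 5 0 6 4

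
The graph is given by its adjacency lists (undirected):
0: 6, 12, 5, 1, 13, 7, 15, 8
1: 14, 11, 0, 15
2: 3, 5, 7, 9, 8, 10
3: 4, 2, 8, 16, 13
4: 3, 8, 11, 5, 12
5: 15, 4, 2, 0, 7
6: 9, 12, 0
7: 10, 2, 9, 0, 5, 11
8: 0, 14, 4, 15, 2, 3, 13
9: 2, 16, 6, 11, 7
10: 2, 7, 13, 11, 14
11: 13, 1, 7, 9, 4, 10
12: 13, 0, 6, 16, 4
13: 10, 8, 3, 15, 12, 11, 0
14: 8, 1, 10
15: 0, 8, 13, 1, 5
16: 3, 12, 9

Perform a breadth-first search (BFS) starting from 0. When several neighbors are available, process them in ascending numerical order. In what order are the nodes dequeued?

Visit 0; enqueue 1, 5, 6, 7, 8, 12, 13, 15 → queue [1, 5, 6, 7, 8, 12, 13, 15]
Visit 1; enqueue 11, 14 → queue [5, 6, 7, 8, 12, 13, 15, 11, 14]
Visit 5; enqueue 2, 4 → queue [6, 7, 8, 12, 13, 15, 11, 14, 2, 4]
Visit 6; enqueue 9 → queue [7, 8, 12, 13, 15, 11, 14, 2, 4, 9]
Visit 7; enqueue 10 → queue [8, 12, 13, 15, 11, 14, 2, 4, 9, 10]
Visit 8; enqueue 3 → queue [12, 13, 15, 11, 14, 2, 4, 9, 10, 3]
Visit 12; enqueue 16 → queue [13, 15, 11, 14, 2, 4, 9, 10, 3, 16]
Visit 13 → queue [15, 11, 14, 2, 4, 9, 10, 3, 16]
Visit 15 → queue [11, 14, 2, 4, 9, 10, 3, 16]
Visit 11 → queue [14, 2, 4, 9, 10, 3, 16]
Visit 14 → queue [2, 4, 9, 10, 3, 16]
Visit 2 → queue [4, 9, 10, 3, 16]
Visit 4 → queue [9, 10, 3, 16]
Visit 9 → queue [10, 3, 16]
Visit 10 → queue [3, 16]
Visit 3 → queue [16]
Visit 16 → queue []

0, 1, 5, 6, 7, 8, 12, 13, 15, 11, 14, 2, 4, 9, 10, 3, 16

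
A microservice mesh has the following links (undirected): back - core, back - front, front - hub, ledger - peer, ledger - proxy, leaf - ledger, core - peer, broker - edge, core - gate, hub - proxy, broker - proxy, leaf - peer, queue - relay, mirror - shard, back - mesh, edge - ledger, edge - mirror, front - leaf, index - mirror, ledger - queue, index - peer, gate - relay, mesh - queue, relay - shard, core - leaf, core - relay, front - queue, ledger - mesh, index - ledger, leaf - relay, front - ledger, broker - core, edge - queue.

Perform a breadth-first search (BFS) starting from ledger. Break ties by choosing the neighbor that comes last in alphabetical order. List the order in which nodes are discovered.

ledger, queue, proxy, peer, mesh, leaf, index, front, edge, relay, hub, broker, core, back, mirror, shard, gate

Visit ledger; enqueue queue, proxy, peer, mesh, leaf, index, front, edge → queue [queue, proxy, peer, mesh, leaf, index, front, edge]
Visit queue; enqueue relay → queue [proxy, peer, mesh, leaf, index, front, edge, relay]
Visit proxy; enqueue hub, broker → queue [peer, mesh, leaf, index, front, edge, relay, hub, broker]
Visit peer; enqueue core → queue [mesh, leaf, index, front, edge, relay, hub, broker, core]
Visit mesh; enqueue back → queue [leaf, index, front, edge, relay, hub, broker, core, back]
Visit leaf → queue [index, front, edge, relay, hub, broker, core, back]
Visit index; enqueue mirror → queue [front, edge, relay, hub, broker, core, back, mirror]
Visit front → queue [edge, relay, hub, broker, core, back, mirror]
Visit edge → queue [relay, hub, broker, core, back, mirror]
Visit relay; enqueue shard, gate → queue [hub, broker, core, back, mirror, shard, gate]
Visit hub → queue [broker, core, back, mirror, shard, gate]
Visit broker → queue [core, back, mirror, shard, gate]
Visit core → queue [back, mirror, shard, gate]
Visit back → queue [mirror, shard, gate]
Visit mirror → queue [shard, gate]
Visit shard → queue [gate]
Visit gate → queue []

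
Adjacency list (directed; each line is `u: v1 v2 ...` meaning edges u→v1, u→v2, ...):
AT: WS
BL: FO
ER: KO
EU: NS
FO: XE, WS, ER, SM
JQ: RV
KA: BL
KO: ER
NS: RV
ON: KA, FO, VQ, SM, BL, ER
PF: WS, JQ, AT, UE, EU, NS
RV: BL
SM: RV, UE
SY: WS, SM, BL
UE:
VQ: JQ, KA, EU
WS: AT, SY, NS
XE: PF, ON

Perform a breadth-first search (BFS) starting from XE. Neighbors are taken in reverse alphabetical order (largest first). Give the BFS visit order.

XE, PF, ON, WS, UE, NS, JQ, EU, AT, VQ, SM, KA, FO, ER, BL, SY, RV, KO

Visit XE; enqueue PF, ON → queue [PF, ON]
Visit PF; enqueue WS, UE, NS, JQ, EU, AT → queue [ON, WS, UE, NS, JQ, EU, AT]
Visit ON; enqueue VQ, SM, KA, FO, ER, BL → queue [WS, UE, NS, JQ, EU, AT, VQ, SM, KA, FO, ER, BL]
Visit WS; enqueue SY → queue [UE, NS, JQ, EU, AT, VQ, SM, KA, FO, ER, BL, SY]
Visit UE → queue [NS, JQ, EU, AT, VQ, SM, KA, FO, ER, BL, SY]
Visit NS; enqueue RV → queue [JQ, EU, AT, VQ, SM, KA, FO, ER, BL, SY, RV]
Visit JQ → queue [EU, AT, VQ, SM, KA, FO, ER, BL, SY, RV]
Visit EU → queue [AT, VQ, SM, KA, FO, ER, BL, SY, RV]
Visit AT → queue [VQ, SM, KA, FO, ER, BL, SY, RV]
Visit VQ → queue [SM, KA, FO, ER, BL, SY, RV]
Visit SM → queue [KA, FO, ER, BL, SY, RV]
Visit KA → queue [FO, ER, BL, SY, RV]
Visit FO → queue [ER, BL, SY, RV]
Visit ER; enqueue KO → queue [BL, SY, RV, KO]
Visit BL → queue [SY, RV, KO]
Visit SY → queue [RV, KO]
Visit RV → queue [KO]
Visit KO → queue []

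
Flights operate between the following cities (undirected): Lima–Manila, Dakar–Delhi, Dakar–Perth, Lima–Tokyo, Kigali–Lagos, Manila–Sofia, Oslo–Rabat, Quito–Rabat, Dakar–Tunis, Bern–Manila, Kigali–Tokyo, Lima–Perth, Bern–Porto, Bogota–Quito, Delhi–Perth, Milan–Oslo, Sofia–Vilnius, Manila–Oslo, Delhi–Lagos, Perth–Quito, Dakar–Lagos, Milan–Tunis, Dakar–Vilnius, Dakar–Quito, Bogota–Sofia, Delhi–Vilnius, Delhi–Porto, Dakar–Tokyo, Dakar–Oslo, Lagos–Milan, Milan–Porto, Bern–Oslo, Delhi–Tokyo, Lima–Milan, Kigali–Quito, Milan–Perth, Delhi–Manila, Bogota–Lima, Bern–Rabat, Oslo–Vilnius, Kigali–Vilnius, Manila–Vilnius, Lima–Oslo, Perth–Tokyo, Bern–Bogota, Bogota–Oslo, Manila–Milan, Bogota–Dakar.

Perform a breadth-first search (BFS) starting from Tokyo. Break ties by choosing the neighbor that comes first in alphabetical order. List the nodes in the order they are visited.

Tokyo Dakar Delhi Kigali Lima Perth Bogota Lagos Oslo Quito Tunis Vilnius Manila Porto Milan Bern Sofia Rabat

Visit Tokyo; enqueue Dakar, Delhi, Kigali, Lima, Perth → queue [Dakar, Delhi, Kigali, Lima, Perth]
Visit Dakar; enqueue Bogota, Lagos, Oslo, Quito, Tunis, Vilnius → queue [Delhi, Kigali, Lima, Perth, Bogota, Lagos, Oslo, Quito, Tunis, Vilnius]
Visit Delhi; enqueue Manila, Porto → queue [Kigali, Lima, Perth, Bogota, Lagos, Oslo, Quito, Tunis, Vilnius, Manila, Porto]
Visit Kigali → queue [Lima, Perth, Bogota, Lagos, Oslo, Quito, Tunis, Vilnius, Manila, Porto]
Visit Lima; enqueue Milan → queue [Perth, Bogota, Lagos, Oslo, Quito, Tunis, Vilnius, Manila, Porto, Milan]
Visit Perth → queue [Bogota, Lagos, Oslo, Quito, Tunis, Vilnius, Manila, Porto, Milan]
Visit Bogota; enqueue Bern, Sofia → queue [Lagos, Oslo, Quito, Tunis, Vilnius, Manila, Porto, Milan, Bern, Sofia]
Visit Lagos → queue [Oslo, Quito, Tunis, Vilnius, Manila, Porto, Milan, Bern, Sofia]
Visit Oslo; enqueue Rabat → queue [Quito, Tunis, Vilnius, Manila, Porto, Milan, Bern, Sofia, Rabat]
Visit Quito → queue [Tunis, Vilnius, Manila, Porto, Milan, Bern, Sofia, Rabat]
Visit Tunis → queue [Vilnius, Manila, Porto, Milan, Bern, Sofia, Rabat]
Visit Vilnius → queue [Manila, Porto, Milan, Bern, Sofia, Rabat]
Visit Manila → queue [Porto, Milan, Bern, Sofia, Rabat]
Visit Porto → queue [Milan, Bern, Sofia, Rabat]
Visit Milan → queue [Bern, Sofia, Rabat]
Visit Bern → queue [Sofia, Rabat]
Visit Sofia → queue [Rabat]
Visit Rabat → queue []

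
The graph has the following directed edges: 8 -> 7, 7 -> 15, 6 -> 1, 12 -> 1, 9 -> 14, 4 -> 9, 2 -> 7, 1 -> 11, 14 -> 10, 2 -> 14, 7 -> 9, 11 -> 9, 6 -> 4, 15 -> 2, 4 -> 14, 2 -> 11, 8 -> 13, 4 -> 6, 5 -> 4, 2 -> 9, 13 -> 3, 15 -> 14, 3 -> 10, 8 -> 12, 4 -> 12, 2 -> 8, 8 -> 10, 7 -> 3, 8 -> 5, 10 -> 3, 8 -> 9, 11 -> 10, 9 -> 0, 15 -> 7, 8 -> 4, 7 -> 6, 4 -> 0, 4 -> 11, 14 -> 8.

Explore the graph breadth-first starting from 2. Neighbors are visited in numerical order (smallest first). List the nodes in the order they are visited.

Visit 2; enqueue 7, 8, 9, 11, 14 → queue [7, 8, 9, 11, 14]
Visit 7; enqueue 3, 6, 15 → queue [8, 9, 11, 14, 3, 6, 15]
Visit 8; enqueue 4, 5, 10, 12, 13 → queue [9, 11, 14, 3, 6, 15, 4, 5, 10, 12, 13]
Visit 9; enqueue 0 → queue [11, 14, 3, 6, 15, 4, 5, 10, 12, 13, 0]
Visit 11 → queue [14, 3, 6, 15, 4, 5, 10, 12, 13, 0]
Visit 14 → queue [3, 6, 15, 4, 5, 10, 12, 13, 0]
Visit 3 → queue [6, 15, 4, 5, 10, 12, 13, 0]
Visit 6; enqueue 1 → queue [15, 4, 5, 10, 12, 13, 0, 1]
Visit 15 → queue [4, 5, 10, 12, 13, 0, 1]
Visit 4 → queue [5, 10, 12, 13, 0, 1]
Visit 5 → queue [10, 12, 13, 0, 1]
Visit 10 → queue [12, 13, 0, 1]
Visit 12 → queue [13, 0, 1]
Visit 13 → queue [0, 1]
Visit 0 → queue [1]
Visit 1 → queue []

2 → 7 → 8 → 9 → 11 → 14 → 3 → 6 → 15 → 4 → 5 → 10 → 12 → 13 → 0 → 1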